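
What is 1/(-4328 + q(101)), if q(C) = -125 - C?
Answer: -1/4554 ≈ -0.00021959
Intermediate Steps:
1/(-4328 + q(101)) = 1/(-4328 + (-125 - 1*101)) = 1/(-4328 + (-125 - 101)) = 1/(-4328 - 226) = 1/(-4554) = -1/4554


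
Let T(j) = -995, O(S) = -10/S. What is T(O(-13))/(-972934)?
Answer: 995/972934 ≈ 0.0010227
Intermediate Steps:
T(O(-13))/(-972934) = -995/(-972934) = -995*(-1/972934) = 995/972934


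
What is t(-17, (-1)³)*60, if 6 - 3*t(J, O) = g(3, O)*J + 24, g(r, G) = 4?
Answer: 1000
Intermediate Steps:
t(J, O) = -6 - 4*J/3 (t(J, O) = 2 - (4*J + 24)/3 = 2 - (24 + 4*J)/3 = 2 + (-8 - 4*J/3) = -6 - 4*J/3)
t(-17, (-1)³)*60 = (-6 - 4/3*(-17))*60 = (-6 + 68/3)*60 = (50/3)*60 = 1000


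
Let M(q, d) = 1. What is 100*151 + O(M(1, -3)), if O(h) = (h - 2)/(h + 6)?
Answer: 105699/7 ≈ 15100.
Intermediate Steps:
O(h) = (-2 + h)/(6 + h)
100*151 + O(M(1, -3)) = 100*151 + (-2 + 1)/(6 + 1) = 15100 - 1/7 = 15100 + (⅐)*(-1) = 15100 - ⅐ = 105699/7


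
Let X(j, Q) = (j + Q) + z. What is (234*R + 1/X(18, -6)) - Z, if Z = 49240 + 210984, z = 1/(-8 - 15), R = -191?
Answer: -83852427/275 ≈ -3.0492e+5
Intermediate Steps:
z = -1/23 (z = 1/(-23) = -1/23 ≈ -0.043478)
Z = 260224
X(j, Q) = -1/23 + Q + j (X(j, Q) = (j + Q) - 1/23 = (Q + j) - 1/23 = -1/23 + Q + j)
(234*R + 1/X(18, -6)) - Z = (234*(-191) + 1/(-1/23 - 6 + 18)) - 1*260224 = (-44694 + 1/(275/23)) - 260224 = (-44694 + 23/275) - 260224 = -12290827/275 - 260224 = -83852427/275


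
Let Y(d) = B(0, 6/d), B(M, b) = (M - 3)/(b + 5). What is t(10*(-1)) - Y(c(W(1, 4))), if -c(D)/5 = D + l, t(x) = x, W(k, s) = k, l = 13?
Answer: -1615/172 ≈ -9.3895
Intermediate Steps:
B(M, b) = (-3 + M)/(5 + b)
c(D) = -65 - 5*D (c(D) = -5*(D + 13) = -5*(13 + D) = -65 - 5*D)
Y(d) = -3/(5 + 6/d) (Y(d) = (-3 + 0)/(5 + 6/d) = -3/(5 + 6/d))
t(10*(-1)) - Y(c(W(1, 4))) = 10*(-1) - (-3)*(-65 - 5*1)/(6 + 5*(-65 - 5*1)) = -10 - (-3)*(-65 - 5)/(6 + 5*(-65 - 5)) = -10 - (-3)*(-70)/(6 + 5*(-70)) = -10 - (-3)*(-70)/(6 - 350) = -10 - (-3)*(-70)/(-344) = -10 - (-3)*(-70)*(-1)/344 = -10 - 1*(-105/172) = -10 + 105/172 = -1615/172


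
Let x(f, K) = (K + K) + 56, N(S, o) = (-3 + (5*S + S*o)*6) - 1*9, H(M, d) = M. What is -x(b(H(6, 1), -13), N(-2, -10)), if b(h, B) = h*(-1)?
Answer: -152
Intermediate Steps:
b(h, B) = -h
N(S, o) = -12 + 30*S + 6*S*o (N(S, o) = (-3 + (30*S + 6*S*o)) - 9 = (-3 + 30*S + 6*S*o) - 9 = -12 + 30*S + 6*S*o)
x(f, K) = 56 + 2*K (x(f, K) = 2*K + 56 = 56 + 2*K)
-x(b(H(6, 1), -13), N(-2, -10)) = -(56 + 2*(-12 + 30*(-2) + 6*(-2)*(-10))) = -(56 + 2*(-12 - 60 + 120)) = -(56 + 2*48) = -(56 + 96) = -1*152 = -152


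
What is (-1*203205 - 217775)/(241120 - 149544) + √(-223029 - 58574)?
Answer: -105245/22894 + 7*I*√5747 ≈ -4.5971 + 530.66*I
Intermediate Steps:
(-1*203205 - 217775)/(241120 - 149544) + √(-223029 - 58574) = (-203205 - 217775)/91576 + √(-281603) = -420980*1/91576 + 7*I*√5747 = -105245/22894 + 7*I*√5747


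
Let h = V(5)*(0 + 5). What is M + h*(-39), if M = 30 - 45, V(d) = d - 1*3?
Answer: -405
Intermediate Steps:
V(d) = -3 + d (V(d) = d - 3 = -3 + d)
h = 10 (h = (-3 + 5)*(0 + 5) = 2*5 = 10)
M = -15
M + h*(-39) = -15 + 10*(-39) = -15 - 390 = -405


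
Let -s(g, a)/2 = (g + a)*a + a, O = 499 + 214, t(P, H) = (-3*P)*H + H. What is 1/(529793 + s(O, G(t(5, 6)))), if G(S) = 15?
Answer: 1/507923 ≈ 1.9688e-6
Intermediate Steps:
t(P, H) = H - 3*H*P (t(P, H) = -3*H*P + H = H - 3*H*P)
O = 713
s(g, a) = -2*a - 2*a*(a + g) (s(g, a) = -2*((g + a)*a + a) = -2*((a + g)*a + a) = -2*(a*(a + g) + a) = -2*(a + a*(a + g)) = -2*a - 2*a*(a + g))
1/(529793 + s(O, G(t(5, 6)))) = 1/(529793 - 2*15*(1 + 15 + 713)) = 1/(529793 - 2*15*729) = 1/(529793 - 21870) = 1/507923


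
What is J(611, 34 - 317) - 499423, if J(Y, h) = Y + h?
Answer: -499095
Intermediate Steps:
J(611, 34 - 317) - 499423 = (611 + (34 - 317)) - 499423 = (611 - 283) - 499423 = 328 - 499423 = -499095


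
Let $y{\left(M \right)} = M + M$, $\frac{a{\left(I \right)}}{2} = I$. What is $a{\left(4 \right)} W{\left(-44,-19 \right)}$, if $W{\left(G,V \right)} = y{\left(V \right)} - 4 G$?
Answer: $1104$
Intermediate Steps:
$a{\left(I \right)} = 2 I$
$y{\left(M \right)} = 2 M$
$W{\left(G,V \right)} = - 4 G + 2 V$ ($W{\left(G,V \right)} = 2 V - 4 G = - 4 G + 2 V$)
$a{\left(4 \right)} W{\left(-44,-19 \right)} = 2 \cdot 4 \left(\left(-4\right) \left(-44\right) + 2 \left(-19\right)\right) = 8 \left(176 - 38\right) = 8 \cdot 138 = 1104$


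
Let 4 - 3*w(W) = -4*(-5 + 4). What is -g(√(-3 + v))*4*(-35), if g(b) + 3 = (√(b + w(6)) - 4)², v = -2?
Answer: -420 + 140*(4 - 5^(¼)*√I)² ≈ 635.74 - 871.21*I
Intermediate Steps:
w(W) = 0 (w(W) = 4/3 - (-4)*(-5 + 4)/3 = 4/3 - (-4)*(-1)/3 = 4/3 - ⅓*4 = 4/3 - 4/3 = 0)
g(b) = -3 + (-4 + √b)² (g(b) = -3 + (√(b + 0) - 4)² = -3 + (√b - 4)² = -3 + (-4 + √b)²)
-g(√(-3 + v))*4*(-35) = -(-3 + (-4 + √(√(-3 - 2)))²)*4*(-35) = -(-3 + (-4 + √(√(-5)))²)*(-140) = -(-3 + (-4 + √(I*√5))²)*(-140) = -(-3 + (-4 + 5^(¼)*√I)²)*(-140) = -(420 - 140*(-4 + 5^(¼)*√I)²) = -420 + 140*(-4 + 5^(¼)*√I)²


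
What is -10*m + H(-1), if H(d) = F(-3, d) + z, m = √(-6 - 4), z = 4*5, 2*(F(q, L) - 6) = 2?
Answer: 27 - 10*I*√10 ≈ 27.0 - 31.623*I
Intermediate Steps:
F(q, L) = 7 (F(q, L) = 6 + (½)*2 = 6 + 1 = 7)
z = 20
m = I*√10 (m = √(-10) = I*√10 ≈ 3.1623*I)
H(d) = 27 (H(d) = 7 + 20 = 27)
-10*m + H(-1) = -10*I*√10 + 27 = 27 - 10*I*√10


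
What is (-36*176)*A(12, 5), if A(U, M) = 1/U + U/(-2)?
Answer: 37488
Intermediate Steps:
A(U, M) = 1/U - U/2 (A(U, M) = 1/U + U*(-½) = 1/U - U/2)
(-36*176)*A(12, 5) = (-36*176)*(1/12 - ½*12) = -6336*(1/12 - 6) = -6336*(-71/12) = 37488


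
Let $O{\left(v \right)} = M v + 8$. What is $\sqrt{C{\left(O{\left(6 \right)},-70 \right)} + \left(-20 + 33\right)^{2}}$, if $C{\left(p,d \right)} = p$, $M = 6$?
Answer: $\sqrt{213} \approx 14.595$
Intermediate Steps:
$O{\left(v \right)} = 8 + 6 v$ ($O{\left(v \right)} = 6 v + 8 = 8 + 6 v$)
$\sqrt{C{\left(O{\left(6 \right)},-70 \right)} + \left(-20 + 33\right)^{2}} = \sqrt{\left(8 + 6 \cdot 6\right) + \left(-20 + 33\right)^{2}} = \sqrt{\left(8 + 36\right) + 13^{2}} = \sqrt{44 + 169} = \sqrt{213}$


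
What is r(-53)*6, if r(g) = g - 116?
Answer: -1014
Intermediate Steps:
r(g) = -116 + g
r(-53)*6 = (-116 - 53)*6 = -169*6 = -1014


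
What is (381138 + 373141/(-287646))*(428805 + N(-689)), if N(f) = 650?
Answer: 47082202958846185/287646 ≈ 1.6368e+11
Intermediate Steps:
(381138 + 373141/(-287646))*(428805 + N(-689)) = (381138 + 373141/(-287646))*(428805 + 650) = (381138 + 373141*(-1/287646))*429455 = (381138 - 373141/287646)*429455 = (109632448007/287646)*429455 = 47082202958846185/287646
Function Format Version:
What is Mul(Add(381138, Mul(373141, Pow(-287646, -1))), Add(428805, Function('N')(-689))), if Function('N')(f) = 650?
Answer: Rational(47082202958846185, 287646) ≈ 1.6368e+11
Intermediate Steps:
Mul(Add(381138, Mul(373141, Pow(-287646, -1))), Add(428805, Function('N')(-689))) = Mul(Add(381138, Mul(373141, Pow(-287646, -1))), Add(428805, 650)) = Mul(Add(381138, Mul(373141, Rational(-1, 287646))), 429455) = Mul(Add(381138, Rational(-373141, 287646)), 429455) = Mul(Rational(109632448007, 287646), 429455) = Rational(47082202958846185, 287646)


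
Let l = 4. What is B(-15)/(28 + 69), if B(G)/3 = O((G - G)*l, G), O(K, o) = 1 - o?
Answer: 48/97 ≈ 0.49485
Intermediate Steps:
B(G) = 3 - 3*G (B(G) = 3*(1 - G) = 3 - 3*G)
B(-15)/(28 + 69) = (3 - 3*(-15))/(28 + 69) = (3 + 45)/97 = (1/97)*48 = 48/97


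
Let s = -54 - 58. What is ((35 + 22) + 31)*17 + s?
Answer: 1384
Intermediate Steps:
s = -112
((35 + 22) + 31)*17 + s = ((35 + 22) + 31)*17 - 112 = (57 + 31)*17 - 112 = 88*17 - 112 = 1496 - 112 = 1384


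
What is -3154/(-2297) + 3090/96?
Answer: 1233419/36752 ≈ 33.561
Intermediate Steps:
-3154/(-2297) + 3090/96 = -3154*(-1/2297) + 3090*(1/96) = 3154/2297 + 515/16 = 1233419/36752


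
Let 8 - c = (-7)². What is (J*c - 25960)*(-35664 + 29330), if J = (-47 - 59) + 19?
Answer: 141837262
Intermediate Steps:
c = -41 (c = 8 - 1*(-7)² = 8 - 1*49 = 8 - 49 = -41)
J = -87 (J = -106 + 19 = -87)
(J*c - 25960)*(-35664 + 29330) = (-87*(-41) - 25960)*(-35664 + 29330) = (3567 - 25960)*(-6334) = -22393*(-6334) = 141837262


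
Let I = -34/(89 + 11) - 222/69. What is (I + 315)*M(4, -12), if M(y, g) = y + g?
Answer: -1432636/575 ≈ -2491.5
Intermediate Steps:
I = -4091/1150 (I = -34/100 - 222*1/69 = -34*1/100 - 74/23 = -17/50 - 74/23 = -4091/1150 ≈ -3.5574)
M(y, g) = g + y
(I + 315)*M(4, -12) = (-4091/1150 + 315)*(-12 + 4) = (358159/1150)*(-8) = -1432636/575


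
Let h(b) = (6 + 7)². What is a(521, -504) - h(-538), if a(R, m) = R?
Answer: 352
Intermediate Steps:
h(b) = 169 (h(b) = 13² = 169)
a(521, -504) - h(-538) = 521 - 1*169 = 521 - 169 = 352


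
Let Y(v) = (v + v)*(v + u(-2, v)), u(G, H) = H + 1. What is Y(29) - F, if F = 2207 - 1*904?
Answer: 2119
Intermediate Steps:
u(G, H) = 1 + H
Y(v) = 2*v*(1 + 2*v) (Y(v) = (v + v)*(v + (1 + v)) = (2*v)*(1 + 2*v) = 2*v*(1 + 2*v))
F = 1303 (F = 2207 - 904 = 1303)
Y(29) - F = 2*29*(1 + 2*29) - 1*1303 = 2*29*(1 + 58) - 1303 = 2*29*59 - 1303 = 3422 - 1303 = 2119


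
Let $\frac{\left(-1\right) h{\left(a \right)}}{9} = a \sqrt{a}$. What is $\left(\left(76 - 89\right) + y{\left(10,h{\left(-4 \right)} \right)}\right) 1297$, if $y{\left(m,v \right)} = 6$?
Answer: $-9079$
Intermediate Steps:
$h{\left(a \right)} = - 9 a^{\frac{3}{2}}$ ($h{\left(a \right)} = - 9 a \sqrt{a} = - 9 a^{\frac{3}{2}}$)
$\left(\left(76 - 89\right) + y{\left(10,h{\left(-4 \right)} \right)}\right) 1297 = \left(\left(76 - 89\right) + 6\right) 1297 = \left(-13 + 6\right) 1297 = \left(-7\right) 1297 = -9079$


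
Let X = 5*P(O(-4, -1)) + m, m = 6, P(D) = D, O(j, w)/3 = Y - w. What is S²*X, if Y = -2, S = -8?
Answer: -576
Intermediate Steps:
O(j, w) = -6 - 3*w (O(j, w) = 3*(-2 - w) = -6 - 3*w)
X = -9 (X = 5*(-6 - 3*(-1)) + 6 = 5*(-6 + 3) + 6 = 5*(-3) + 6 = -15 + 6 = -9)
S²*X = (-8)²*(-9) = 64*(-9) = -576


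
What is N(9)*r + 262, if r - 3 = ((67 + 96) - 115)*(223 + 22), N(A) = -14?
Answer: -164420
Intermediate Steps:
r = 11763 (r = 3 + ((67 + 96) - 115)*(223 + 22) = 3 + (163 - 115)*245 = 3 + 48*245 = 3 + 11760 = 11763)
N(9)*r + 262 = -14*11763 + 262 = -164682 + 262 = -164420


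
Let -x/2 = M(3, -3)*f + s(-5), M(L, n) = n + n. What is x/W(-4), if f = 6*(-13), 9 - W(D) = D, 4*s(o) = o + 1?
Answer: -934/13 ≈ -71.846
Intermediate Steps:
s(o) = ¼ + o/4 (s(o) = (o + 1)/4 = (1 + o)/4 = ¼ + o/4)
W(D) = 9 - D
M(L, n) = 2*n
f = -78
x = -934 (x = -2*((2*(-3))*(-78) + (¼ + (¼)*(-5))) = -2*(-6*(-78) + (¼ - 5/4)) = -2*(468 - 1) = -2*467 = -934)
x/W(-4) = -934/(9 - 1*(-4)) = -934/(9 + 4) = -934/13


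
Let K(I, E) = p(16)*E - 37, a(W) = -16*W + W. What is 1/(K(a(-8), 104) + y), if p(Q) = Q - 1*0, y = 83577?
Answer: 1/85204 ≈ 1.1737e-5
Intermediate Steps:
a(W) = -15*W
p(Q) = Q (p(Q) = Q + 0 = Q)
K(I, E) = -37 + 16*E (K(I, E) = 16*E - 37 = -37 + 16*E)
1/(K(a(-8), 104) + y) = 1/((-37 + 16*104) + 83577) = 1/((-37 + 1664) + 83577) = 1/(1627 + 83577) = 1/85204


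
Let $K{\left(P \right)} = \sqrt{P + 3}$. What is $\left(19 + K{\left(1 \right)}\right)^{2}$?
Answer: $441$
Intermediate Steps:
$K{\left(P \right)} = \sqrt{3 + P}$
$\left(19 + K{\left(1 \right)}\right)^{2} = \left(19 + \sqrt{3 + 1}\right)^{2} = \left(19 + \sqrt{4}\right)^{2} = \left(19 + 2\right)^{2} = 21^{2} = 441$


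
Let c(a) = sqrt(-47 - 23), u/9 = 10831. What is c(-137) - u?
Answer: -97479 + I*sqrt(70) ≈ -97479.0 + 8.3666*I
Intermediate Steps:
u = 97479 (u = 9*10831 = 97479)
c(a) = I*sqrt(70) (c(a) = sqrt(-70) = I*sqrt(70))
c(-137) - u = I*sqrt(70) - 1*97479 = I*sqrt(70) - 97479 = -97479 + I*sqrt(70)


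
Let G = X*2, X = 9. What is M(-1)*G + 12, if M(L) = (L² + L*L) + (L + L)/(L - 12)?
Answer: 660/13 ≈ 50.769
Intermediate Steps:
G = 18 (G = 9*2 = 18)
M(L) = 2*L² + 2*L/(-12 + L) (M(L) = (L² + L²) + (2*L)/(-12 + L) = 2*L² + 2*L/(-12 + L))
M(-1)*G + 12 = (2*(-1)*(1 + (-1)² - 12*(-1))/(-12 - 1))*18 + 12 = (2*(-1)*(1 + 1 + 12)/(-13))*18 + 12 = (2*(-1)*(-1/13)*14)*18 + 12 = (28/13)*18 + 12 = 504/13 + 12 = 660/13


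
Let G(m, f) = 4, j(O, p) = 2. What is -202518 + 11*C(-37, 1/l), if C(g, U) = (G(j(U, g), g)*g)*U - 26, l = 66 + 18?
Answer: -4259291/21 ≈ -2.0282e+5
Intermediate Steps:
l = 84
C(g, U) = -26 + 4*U*g (C(g, U) = (4*g)*U - 26 = 4*U*g - 26 = -26 + 4*U*g)
-202518 + 11*C(-37, 1/l) = -202518 + 11*(-26 + 4*(-37)/84) = -202518 + 11*(-26 + 4*(1/84)*(-37)) = -202518 + 11*(-26 - 37/21) = -202518 + 11*(-583/21) = -202518 - 6413/21 = -4259291/21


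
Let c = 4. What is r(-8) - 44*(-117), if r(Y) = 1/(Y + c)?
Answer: 20591/4 ≈ 5147.8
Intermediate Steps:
r(Y) = 1/(4 + Y) (r(Y) = 1/(Y + 4) = 1/(4 + Y))
r(-8) - 44*(-117) = 1/(4 - 8) - 44*(-117) = 1/(-4) + 5148 = -¼ + 5148 = 20591/4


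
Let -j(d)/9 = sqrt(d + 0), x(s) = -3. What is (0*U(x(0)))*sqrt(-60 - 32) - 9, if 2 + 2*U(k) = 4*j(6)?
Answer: -9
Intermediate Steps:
j(d) = -9*sqrt(d) (j(d) = -9*sqrt(d + 0) = -9*sqrt(d))
U(k) = -1 - 18*sqrt(6) (U(k) = -1 + (4*(-9*sqrt(6)))/2 = -1 + (-36*sqrt(6))/2 = -1 - 18*sqrt(6))
(0*U(x(0)))*sqrt(-60 - 32) - 9 = (0*(-1 - 18*sqrt(6)))*sqrt(-60 - 32) - 9 = 0*sqrt(-92) - 9 = 0*(2*I*sqrt(23)) - 9 = 0 - 9 = -9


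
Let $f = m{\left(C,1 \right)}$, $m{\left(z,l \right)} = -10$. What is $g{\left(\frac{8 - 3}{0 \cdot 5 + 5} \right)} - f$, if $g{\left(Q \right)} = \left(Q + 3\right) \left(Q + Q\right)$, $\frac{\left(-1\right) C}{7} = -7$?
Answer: $18$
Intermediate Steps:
$C = 49$ ($C = \left(-7\right) \left(-7\right) = 49$)
$f = -10$
$g{\left(Q \right)} = 2 Q \left(3 + Q\right)$ ($g{\left(Q \right)} = \left(3 + Q\right) 2 Q = 2 Q \left(3 + Q\right)$)
$g{\left(\frac{8 - 3}{0 \cdot 5 + 5} \right)} - f = 2 \frac{8 - 3}{0 \cdot 5 + 5} \left(3 + \frac{8 - 3}{0 \cdot 5 + 5}\right) - -10 = 2 \frac{5}{0 + 5} \left(3 + \frac{5}{0 + 5}\right) + 10 = 2 \cdot \frac{5}{5} \left(3 + \frac{5}{5}\right) + 10 = 2 \cdot 5 \cdot \frac{1}{5} \left(3 + 5 \cdot \frac{1}{5}\right) + 10 = 2 \cdot 1 \left(3 + 1\right) + 10 = 2 \cdot 1 \cdot 4 + 10 = 8 + 10 = 18$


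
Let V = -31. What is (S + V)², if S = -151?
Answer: 33124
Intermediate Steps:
(S + V)² = (-151 - 31)² = (-182)² = 33124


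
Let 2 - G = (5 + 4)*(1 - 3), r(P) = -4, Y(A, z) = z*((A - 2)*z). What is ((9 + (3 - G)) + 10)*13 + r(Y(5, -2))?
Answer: 22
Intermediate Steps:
Y(A, z) = z**2*(-2 + A) (Y(A, z) = z*((-2 + A)*z) = z*(z*(-2 + A)) = z**2*(-2 + A))
G = 20 (G = 2 - (5 + 4)*(1 - 3) = 2 - 9*(-2) = 2 - 1*(-18) = 2 + 18 = 20)
((9 + (3 - G)) + 10)*13 + r(Y(5, -2)) = ((9 + (3 - 1*20)) + 10)*13 - 4 = ((9 + (3 - 20)) + 10)*13 - 4 = ((9 - 17) + 10)*13 - 4 = (-8 + 10)*13 - 4 = 2*13 - 4 = 26 - 4 = 22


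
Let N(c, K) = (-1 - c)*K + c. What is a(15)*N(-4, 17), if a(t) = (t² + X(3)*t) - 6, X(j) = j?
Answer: 12408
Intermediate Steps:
a(t) = -6 + t² + 3*t (a(t) = (t² + 3*t) - 6 = -6 + t² + 3*t)
N(c, K) = c + K*(-1 - c) (N(c, K) = K*(-1 - c) + c = c + K*(-1 - c))
a(15)*N(-4, 17) = (-6 + 15² + 3*15)*(-4 - 1*17 - 1*17*(-4)) = (-6 + 225 + 45)*(-4 - 17 + 68) = 264*47 = 12408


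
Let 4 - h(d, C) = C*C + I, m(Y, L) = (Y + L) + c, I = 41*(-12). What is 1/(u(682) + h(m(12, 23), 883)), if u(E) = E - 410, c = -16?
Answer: -1/778921 ≈ -1.2838e-6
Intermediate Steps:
I = -492
m(Y, L) = -16 + L + Y (m(Y, L) = (Y + L) - 16 = (L + Y) - 16 = -16 + L + Y)
h(d, C) = 496 - C² (h(d, C) = 4 - (C*C - 492) = 4 - (C² - 492) = 4 - (-492 + C²) = 4 + (492 - C²) = 496 - C²)
u(E) = -410 + E
1/(u(682) + h(m(12, 23), 883)) = 1/((-410 + 682) + (496 - 1*883²)) = 1/(272 + (496 - 1*779689)) = 1/(272 + (496 - 779689)) = 1/(272 - 779193) = 1/(-778921) = -1/778921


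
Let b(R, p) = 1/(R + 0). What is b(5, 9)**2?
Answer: 1/25 ≈ 0.040000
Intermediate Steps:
b(R, p) = 1/R
b(5, 9)**2 = (1/5)**2 = 1/25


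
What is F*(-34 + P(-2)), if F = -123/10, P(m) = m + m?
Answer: 2337/5 ≈ 467.40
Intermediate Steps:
P(m) = 2*m
F = -123/10 (F = -123*1/10 = -123/10 ≈ -12.300)
F*(-34 + P(-2)) = -123*(-34 + 2*(-2))/10 = -123*(-34 - 4)/10 = -123/10*(-38) = 2337/5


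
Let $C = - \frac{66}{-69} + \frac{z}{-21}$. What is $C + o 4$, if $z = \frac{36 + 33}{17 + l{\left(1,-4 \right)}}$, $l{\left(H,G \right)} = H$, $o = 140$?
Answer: $\frac{1625123}{2898} \approx 560.77$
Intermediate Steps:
$z = \frac{23}{6}$ ($z = \frac{36 + 33}{17 + 1} = \frac{69}{18} = 69 \cdot \frac{1}{18} = \frac{23}{6} \approx 3.8333$)
$C = \frac{2243}{2898}$ ($C = - \frac{66}{-69} + \frac{23}{6 \left(-21\right)} = \left(-66\right) \left(- \frac{1}{69}\right) + \frac{23}{6} \left(- \frac{1}{21}\right) = \frac{22}{23} - \frac{23}{126} = \frac{2243}{2898} \approx 0.77398$)
$C + o 4 = \frac{2243}{2898} + 140 \cdot 4 = \frac{2243}{2898} + 560 = \frac{1625123}{2898}$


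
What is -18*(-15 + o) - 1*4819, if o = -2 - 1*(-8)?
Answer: -4657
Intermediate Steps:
o = 6 (o = -2 + 8 = 6)
-18*(-15 + o) - 1*4819 = -18*(-15 + 6) - 1*4819 = -18*(-9) - 4819 = 162 - 4819 = -4657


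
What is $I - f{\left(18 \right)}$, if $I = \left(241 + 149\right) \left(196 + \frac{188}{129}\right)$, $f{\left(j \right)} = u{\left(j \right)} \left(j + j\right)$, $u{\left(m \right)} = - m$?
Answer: $\frac{3339224}{43} \approx 77656.0$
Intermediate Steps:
$f{\left(j \right)} = - 2 j^{2}$ ($f{\left(j \right)} = - j \left(j + j\right) = - j 2 j = - 2 j^{2}$)
$I = \frac{3311360}{43}$ ($I = 390 \left(196 + 188 \cdot \frac{1}{129}\right) = 390 \left(196 + \frac{188}{129}\right) = 390 \cdot \frac{25472}{129} = \frac{3311360}{43} \approx 77008.0$)
$I - f{\left(18 \right)} = \frac{3311360}{43} - - 2 \cdot 18^{2} = \frac{3311360}{43} - \left(-2\right) 324 = \frac{3311360}{43} - -648 = \frac{3311360}{43} + 648 = \frac{3339224}{43}$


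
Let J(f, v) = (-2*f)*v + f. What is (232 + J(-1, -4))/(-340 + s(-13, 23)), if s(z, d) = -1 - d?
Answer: -223/364 ≈ -0.61264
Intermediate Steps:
J(f, v) = f - 2*f*v (J(f, v) = -2*f*v + f = f - 2*f*v)
(232 + J(-1, -4))/(-340 + s(-13, 23)) = (232 - (1 - 2*(-4)))/(-340 + (-1 - 1*23)) = (232 - (1 + 8))/(-340 + (-1 - 23)) = (232 - 1*9)/(-340 - 24) = (232 - 9)/(-364) = 223*(-1/364) = -223/364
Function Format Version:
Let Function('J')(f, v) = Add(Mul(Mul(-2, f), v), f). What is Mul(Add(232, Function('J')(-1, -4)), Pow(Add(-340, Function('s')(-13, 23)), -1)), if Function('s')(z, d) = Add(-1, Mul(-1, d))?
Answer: Rational(-223, 364) ≈ -0.61264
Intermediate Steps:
Function('J')(f, v) = Add(f, Mul(-2, f, v)) (Function('J')(f, v) = Add(Mul(-2, f, v), f) = Add(f, Mul(-2, f, v)))
Mul(Add(232, Function('J')(-1, -4)), Pow(Add(-340, Function('s')(-13, 23)), -1)) = Mul(Add(232, Mul(-1, Add(1, Mul(-2, -4)))), Pow(Add(-340, Add(-1, Mul(-1, 23))), -1)) = Mul(Add(232, Mul(-1, Add(1, 8))), Pow(Add(-340, Add(-1, -23)), -1)) = Mul(Add(232, Mul(-1, 9)), Pow(Add(-340, -24), -1)) = Mul(Add(232, -9), Pow(-364, -1)) = Mul(223, Rational(-1, 364)) = Rational(-223, 364)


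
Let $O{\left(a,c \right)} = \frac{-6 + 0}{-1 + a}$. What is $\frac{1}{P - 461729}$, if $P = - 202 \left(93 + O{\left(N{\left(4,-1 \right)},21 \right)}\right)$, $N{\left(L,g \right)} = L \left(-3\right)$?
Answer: $- \frac{13}{6247907} \approx -2.0807 \cdot 10^{-6}$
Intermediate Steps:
$N{\left(L,g \right)} = - 3 L$
$O{\left(a,c \right)} = - \frac{6}{-1 + a}$
$P = - \frac{245430}{13}$ ($P = - 202 \left(93 - \frac{6}{-1 - 12}\right) = - 202 \left(93 - \frac{6}{-13}\right) = - 202 \left(93 - - \frac{6}{13}\right) = - 202 \left(93 + \frac{6}{13}\right) = \left(-202\right) \frac{1215}{13} = - \frac{245430}{13} \approx -18879.0$)
$\frac{1}{P - 461729} = \frac{1}{- \frac{245430}{13} - 461729} = \frac{1}{- \frac{6247907}{13}} = - \frac{13}{6247907}$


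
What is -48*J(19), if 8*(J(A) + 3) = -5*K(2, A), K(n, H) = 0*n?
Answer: 144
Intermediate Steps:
K(n, H) = 0
J(A) = -3 (J(A) = -3 + (-5*0)/8 = -3 + (1/8)*0 = -3 + 0 = -3)
-48*J(19) = -48*(-3) = 144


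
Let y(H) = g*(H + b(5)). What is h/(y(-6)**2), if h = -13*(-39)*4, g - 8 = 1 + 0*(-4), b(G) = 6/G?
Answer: 4225/3888 ≈ 1.0867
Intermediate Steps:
g = 9 (g = 8 + (1 + 0*(-4)) = 8 + (1 + 0) = 8 + 1 = 9)
h = 2028 (h = 507*4 = 2028)
y(H) = 54/5 + 9*H (y(H) = 9*(H + 6/5) = 9*(6/5 + H) = 54/5 + 9*H)
h/(y(-6)**2) = 2028/((54/5 + 9*(-6))**2) = 2028/((54/5 - 54)**2) = 2028/((-216/5)**2) = 2028/(46656/25) = 2028*(25/46656) = 4225/3888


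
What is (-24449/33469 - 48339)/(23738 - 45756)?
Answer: 808941220/368460221 ≈ 2.1955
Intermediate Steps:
(-24449/33469 - 48339)/(23738 - 45756) = (-24449*1/33469 - 48339)/(-22018) = (-24449/33469 - 48339)*(-1/22018) = -1617882440/33469*(-1/22018) = 808941220/368460221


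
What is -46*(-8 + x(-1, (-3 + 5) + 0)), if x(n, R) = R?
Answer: 276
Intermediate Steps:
-46*(-8 + x(-1, (-3 + 5) + 0)) = -46*(-8 + ((-3 + 5) + 0)) = -46*(-8 + (2 + 0)) = -46*(-8 + 2) = -46*(-6) = 276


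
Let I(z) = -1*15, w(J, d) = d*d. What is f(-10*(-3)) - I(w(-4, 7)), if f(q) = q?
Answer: 45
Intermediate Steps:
w(J, d) = d²
I(z) = -15
f(-10*(-3)) - I(w(-4, 7)) = -10*(-3) - 1*(-15) = 30 + 15 = 45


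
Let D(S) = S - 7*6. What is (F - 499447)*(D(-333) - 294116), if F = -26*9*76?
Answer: 152319874421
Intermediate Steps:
F = -17784 (F = -234*76 = -17784)
D(S) = -42 + S (D(S) = S - 42 = -42 + S)
(F - 499447)*(D(-333) - 294116) = (-17784 - 499447)*((-42 - 333) - 294116) = -517231*(-375 - 294116) = -517231*(-294491) = 152319874421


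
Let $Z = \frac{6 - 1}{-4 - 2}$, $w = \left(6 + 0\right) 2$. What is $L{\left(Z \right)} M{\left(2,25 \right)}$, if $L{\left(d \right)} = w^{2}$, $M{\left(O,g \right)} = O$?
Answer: $288$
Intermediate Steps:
$w = 12$ ($w = 6 \cdot 2 = 12$)
$Z = - \frac{5}{6}$ ($Z = \frac{5}{-6} = 5 \left(- \frac{1}{6}\right) = - \frac{5}{6} \approx -0.83333$)
$L{\left(d \right)} = 144$ ($L{\left(d \right)} = 12^{2} = 144$)
$L{\left(Z \right)} M{\left(2,25 \right)} = 144 \cdot 2 = 288$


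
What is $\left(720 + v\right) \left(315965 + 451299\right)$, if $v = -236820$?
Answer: $-181151030400$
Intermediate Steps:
$\left(720 + v\right) \left(315965 + 451299\right) = \left(720 - 236820\right) \left(315965 + 451299\right) = \left(-236100\right) 767264 = -181151030400$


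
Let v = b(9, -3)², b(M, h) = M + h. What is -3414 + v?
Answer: -3378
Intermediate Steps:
v = 36 (v = (9 - 3)² = 6² = 36)
-3414 + v = -3414 + 36 = -3378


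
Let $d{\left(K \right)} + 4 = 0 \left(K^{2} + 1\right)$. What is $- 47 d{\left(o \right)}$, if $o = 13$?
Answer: $188$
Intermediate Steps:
$d{\left(K \right)} = -4$ ($d{\left(K \right)} = -4 + 0 \left(K^{2} + 1\right) = -4 + 0 \left(1 + K^{2}\right) = -4 + 0 = -4$)
$- 47 d{\left(o \right)} = \left(-47\right) \left(-4\right) = 188$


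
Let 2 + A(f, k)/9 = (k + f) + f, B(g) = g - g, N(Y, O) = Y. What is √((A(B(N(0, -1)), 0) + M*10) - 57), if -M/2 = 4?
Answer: I*√155 ≈ 12.45*I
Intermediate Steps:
M = -8 (M = -2*4 = -8)
B(g) = 0
A(f, k) = -18 + 9*k + 18*f (A(f, k) = -18 + 9*((k + f) + f) = -18 + 9*((f + k) + f) = -18 + 9*(k + 2*f) = -18 + (9*k + 18*f) = -18 + 9*k + 18*f)
√((A(B(N(0, -1)), 0) + M*10) - 57) = √(((-18 + 9*0 + 18*0) - 8*10) - 57) = √(((-18 + 0 + 0) - 80) - 57) = √((-18 - 80) - 57) = √(-98 - 57) = √(-155) = I*√155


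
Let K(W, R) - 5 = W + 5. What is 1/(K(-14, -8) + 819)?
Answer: 1/815 ≈ 0.0012270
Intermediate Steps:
K(W, R) = 10 + W (K(W, R) = 5 + (W + 5) = 5 + (5 + W) = 10 + W)
1/(K(-14, -8) + 819) = 1/((10 - 14) + 819) = 1/(-4 + 819) = 1/815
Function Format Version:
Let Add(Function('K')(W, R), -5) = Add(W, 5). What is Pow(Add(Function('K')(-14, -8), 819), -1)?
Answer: Rational(1, 815) ≈ 0.0012270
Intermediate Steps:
Function('K')(W, R) = Add(10, W) (Function('K')(W, R) = Add(5, Add(W, 5)) = Add(5, Add(5, W)) = Add(10, W))
Pow(Add(Function('K')(-14, -8), 819), -1) = Pow(Add(Add(10, -14), 819), -1) = Pow(Add(-4, 819), -1) = Pow(815, -1) = Rational(1, 815)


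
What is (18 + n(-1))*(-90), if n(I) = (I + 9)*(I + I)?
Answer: -180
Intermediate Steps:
n(I) = 2*I*(9 + I) (n(I) = (9 + I)*(2*I) = 2*I*(9 + I))
(18 + n(-1))*(-90) = (18 + 2*(-1)*(9 - 1))*(-90) = (18 + 2*(-1)*8)*(-90) = (18 - 16)*(-90) = 2*(-90) = -180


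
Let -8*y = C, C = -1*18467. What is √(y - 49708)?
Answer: 3*I*√84266/4 ≈ 217.71*I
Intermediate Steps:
C = -18467
y = 18467/8 (y = -⅛*(-18467) = 18467/8 ≈ 2308.4)
√(y - 49708) = √(18467/8 - 49708) = √(-379197/8) = 3*I*√84266/4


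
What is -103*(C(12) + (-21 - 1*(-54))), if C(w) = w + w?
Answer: -5871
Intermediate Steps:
C(w) = 2*w
-103*(C(12) + (-21 - 1*(-54))) = -103*(2*12 + (-21 - 1*(-54))) = -103*(24 + (-21 + 54)) = -103*(24 + 33) = -103*57 = -5871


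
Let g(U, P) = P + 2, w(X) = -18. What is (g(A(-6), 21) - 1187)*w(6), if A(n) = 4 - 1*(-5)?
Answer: 20952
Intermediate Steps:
A(n) = 9 (A(n) = 4 + 5 = 9)
g(U, P) = 2 + P
(g(A(-6), 21) - 1187)*w(6) = ((2 + 21) - 1187)*(-18) = (23 - 1187)*(-18) = -1164*(-18) = 20952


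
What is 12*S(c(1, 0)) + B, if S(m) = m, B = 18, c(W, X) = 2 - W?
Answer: 30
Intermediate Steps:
12*S(c(1, 0)) + B = 12*(2 - 1*1) + 18 = 12*(2 - 1) + 18 = 12*1 + 18 = 12 + 18 = 30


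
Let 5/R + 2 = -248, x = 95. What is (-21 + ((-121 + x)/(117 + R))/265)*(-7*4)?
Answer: 182285516/309997 ≈ 588.02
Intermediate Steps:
R = -1/50 (R = 5/(-2 - 248) = 5/(-250) = 5*(-1/250) = -1/50 ≈ -0.020000)
(-21 + ((-121 + x)/(117 + R))/265)*(-7*4) = (-21 + ((-121 + 95)/(117 - 1/50))/265)*(-7*4) = (-21 - 26/5849/50*(1/265))*(-28) = (-21 - 26*50/5849*(1/265))*(-28) = (-21 - 1300/5849*1/265)*(-28) = (-21 - 260/309997)*(-28) = -6510197/309997*(-28) = 182285516/309997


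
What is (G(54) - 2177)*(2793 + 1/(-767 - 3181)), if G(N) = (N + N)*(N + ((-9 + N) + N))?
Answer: 158200968761/3948 ≈ 4.0071e+7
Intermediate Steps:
G(N) = 2*N*(-9 + 3*N) (G(N) = (2*N)*(N + (-9 + 2*N)) = (2*N)*(-9 + 3*N) = 2*N*(-9 + 3*N))
(G(54) - 2177)*(2793 + 1/(-767 - 3181)) = (6*54*(-3 + 54) - 2177)*(2793 + 1/(-767 - 3181)) = (6*54*51 - 2177)*(2793 + 1/(-3948)) = (16524 - 2177)*(2793 - 1/3948) = 14347*(11026763/3948) = 158200968761/3948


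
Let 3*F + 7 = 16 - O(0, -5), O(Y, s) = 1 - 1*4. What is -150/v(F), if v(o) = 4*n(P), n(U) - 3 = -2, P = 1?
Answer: -75/2 ≈ -37.500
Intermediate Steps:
O(Y, s) = -3 (O(Y, s) = 1 - 4 = -3)
n(U) = 1 (n(U) = 3 - 2 = 1)
F = 4 (F = -7/3 + (16 - 1*(-3))/3 = -7/3 + (16 + 3)/3 = -7/3 + (⅓)*19 = -7/3 + 19/3 = 4)
v(o) = 4 (v(o) = 4*1 = 4)
-150/v(F) = -150/4 = -150*¼ = -75/2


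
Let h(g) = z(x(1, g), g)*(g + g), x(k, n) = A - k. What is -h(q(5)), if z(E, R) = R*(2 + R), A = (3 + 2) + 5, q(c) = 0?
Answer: 0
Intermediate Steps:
A = 10 (A = 5 + 5 = 10)
x(k, n) = 10 - k
h(g) = 2*g²*(2 + g) (h(g) = (g*(2 + g))*(g + g) = (g*(2 + g))*(2*g) = 2*g²*(2 + g))
-h(q(5)) = -2*0²*(2 + 0) = -2*0*2 = -1*0 = 0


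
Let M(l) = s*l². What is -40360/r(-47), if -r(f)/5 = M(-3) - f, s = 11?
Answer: 4036/73 ≈ 55.288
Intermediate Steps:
M(l) = 11*l²
r(f) = -495 + 5*f (r(f) = -5*(11*(-3)² - f) = -5*(11*9 - f) = -5*(99 - f) = -495 + 5*f)
-40360/r(-47) = -40360/(-495 + 5*(-47)) = -40360/(-495 - 235) = -40360/(-730) = -40360*(-1/730) = 4036/73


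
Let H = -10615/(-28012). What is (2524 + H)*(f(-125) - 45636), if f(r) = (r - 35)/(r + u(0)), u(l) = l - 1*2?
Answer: -102456137295409/889381 ≈ -1.1520e+8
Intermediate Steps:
u(l) = -2 + l (u(l) = l - 2 = -2 + l)
H = 10615/28012 (H = -10615*(-1/28012) = 10615/28012 ≈ 0.37894)
f(r) = (-35 + r)/(-2 + r) (f(r) = (r - 35)/(r + (-2 + 0)) = (-35 + r)/(r - 2) = (-35 + r)/(-2 + r))
(2524 + H)*(f(-125) - 45636) = (2524 + 10615/28012)*((-35 - 125)/(-2 - 125) - 45636) = 70712903*(-160/(-127) - 45636)/28012 = 70712903*(-1/127*(-160) - 45636)/28012 = 70712903*(160/127 - 45636)/28012 = (70712903/28012)*(-5795612/127) = -102456137295409/889381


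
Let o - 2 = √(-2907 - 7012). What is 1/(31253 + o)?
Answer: 4465/139554992 - I*√9919/976884944 ≈ 3.1995e-5 - 1.0195e-7*I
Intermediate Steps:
o = 2 + I*√9919 (o = 2 + √(-2907 - 7012) = 2 + √(-9919) = 2 + I*√9919 ≈ 2.0 + 99.594*I)
1/(31253 + o) = 1/(31253 + (2 + I*√9919)) = 1/(31255 + I*√9919)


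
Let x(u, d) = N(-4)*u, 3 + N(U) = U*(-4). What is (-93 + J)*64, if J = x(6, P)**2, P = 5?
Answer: 383424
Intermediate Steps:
N(U) = -3 - 4*U (N(U) = -3 + U*(-4) = -3 - 4*U)
x(u, d) = 13*u (x(u, d) = (-3 - 4*(-4))*u = (-3 + 16)*u = 13*u)
J = 6084 (J = (13*6)**2 = 78**2 = 6084)
(-93 + J)*64 = (-93 + 6084)*64 = 5991*64 = 383424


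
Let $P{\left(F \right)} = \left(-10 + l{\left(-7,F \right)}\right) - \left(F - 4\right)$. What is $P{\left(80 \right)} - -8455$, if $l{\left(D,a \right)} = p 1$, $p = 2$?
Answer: $8371$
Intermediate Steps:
$l{\left(D,a \right)} = 2$ ($l{\left(D,a \right)} = 2 \cdot 1 = 2$)
$P{\left(F \right)} = -4 - F$ ($P{\left(F \right)} = \left(-10 + 2\right) - \left(F - 4\right) = -8 - \left(-4 + F\right) = -4 - F$)
$P{\left(80 \right)} - -8455 = \left(-4 - 80\right) - -8455 = \left(-4 - 80\right) + 8455 = -84 + 8455 = 8371$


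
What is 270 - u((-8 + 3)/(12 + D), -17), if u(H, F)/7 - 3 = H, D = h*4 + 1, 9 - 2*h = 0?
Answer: 7754/31 ≈ 250.13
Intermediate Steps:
h = 9/2 (h = 9/2 - 1/2*0 = 9/2 + 0 = 9/2 ≈ 4.5000)
D = 19 (D = (9/2)*4 + 1 = 18 + 1 = 19)
u(H, F) = 21 + 7*H
270 - u((-8 + 3)/(12 + D), -17) = 270 - (21 + 7*((-8 + 3)/(12 + 19))) = 270 - (21 + 7*(-5/31)) = 270 - (21 - 35/31) = 270 - 1*616/31 = 270 - 616/31 = 7754/31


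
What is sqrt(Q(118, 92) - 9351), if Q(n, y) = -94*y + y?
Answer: I*sqrt(17907) ≈ 133.82*I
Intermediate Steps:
Q(n, y) = -93*y
sqrt(Q(118, 92) - 9351) = sqrt(-93*92 - 9351) = sqrt(-8556 - 9351) = sqrt(-17907) = I*sqrt(17907)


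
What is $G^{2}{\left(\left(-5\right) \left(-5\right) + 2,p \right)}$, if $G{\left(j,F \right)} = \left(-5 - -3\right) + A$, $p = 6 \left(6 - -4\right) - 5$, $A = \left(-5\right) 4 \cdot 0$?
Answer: $4$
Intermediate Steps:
$A = 0$ ($A = \left(-20\right) 0 = 0$)
$p = 55$ ($p = 6 \left(6 + 4\right) - 5 = 6 \cdot 10 - 5 = 60 - 5 = 55$)
$G{\left(j,F \right)} = -2$ ($G{\left(j,F \right)} = \left(-5 - -3\right) + 0 = \left(-5 + 3\right) + 0 = -2 + 0 = -2$)
$G^{2}{\left(\left(-5\right) \left(-5\right) + 2,p \right)} = \left(-2\right)^{2} = 4$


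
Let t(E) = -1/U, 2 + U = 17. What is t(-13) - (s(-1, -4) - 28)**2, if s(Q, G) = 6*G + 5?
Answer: -33136/15 ≈ -2209.1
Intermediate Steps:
s(Q, G) = 5 + 6*G
U = 15 (U = -2 + 17 = 15)
t(E) = -1/15
t(-13) - (s(-1, -4) - 28)**2 = -1/15 - ((5 + 6*(-4)) - 28)**2 = -1/15 - ((5 - 24) - 28)**2 = -1/15 - (-19 - 28)**2 = -1/15 - 1*(-47)**2 = -1/15 - 1*2209 = -1/15 - 2209 = -33136/15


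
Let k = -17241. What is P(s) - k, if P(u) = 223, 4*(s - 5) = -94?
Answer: 17464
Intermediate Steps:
s = -37/2 (s = 5 + (¼)*(-94) = 5 - 47/2 = -37/2 ≈ -18.500)
P(s) - k = 223 - 1*(-17241) = 223 + 17241 = 17464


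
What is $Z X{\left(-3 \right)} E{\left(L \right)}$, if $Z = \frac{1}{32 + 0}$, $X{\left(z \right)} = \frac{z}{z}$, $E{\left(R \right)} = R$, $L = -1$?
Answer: $- \frac{1}{32} \approx -0.03125$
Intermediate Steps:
$X{\left(z \right)} = 1$
$Z = \frac{1}{32} \approx 0.03125$
$Z X{\left(-3 \right)} E{\left(L \right)} = \frac{1}{32} \cdot 1 \left(-1\right) = \frac{1}{32} \left(-1\right) = - \frac{1}{32}$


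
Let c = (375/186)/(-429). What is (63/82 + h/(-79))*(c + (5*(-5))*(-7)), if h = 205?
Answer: -1343341325/4202484 ≈ -319.65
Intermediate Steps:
c = -125/26598 (c = (375*(1/186))*(-1/429) = (125/62)*(-1/429) = -125/26598 ≈ -0.0046996)
(63/82 + h/(-79))*(c + (5*(-5))*(-7)) = (63/82 + 205/(-79))*(-125/26598 + (5*(-5))*(-7)) = (63*(1/82) + 205*(-1/79))*(-125/26598 - 25*(-7)) = (63/82 - 205/79)*(-125/26598 + 175) = -11833/6478*4654525/26598 = -1343341325/4202484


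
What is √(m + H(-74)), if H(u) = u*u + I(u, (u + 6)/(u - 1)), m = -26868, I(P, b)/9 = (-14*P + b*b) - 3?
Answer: I*√7554751/25 ≈ 109.94*I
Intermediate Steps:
I(P, b) = -27 - 126*P + 9*b² (I(P, b) = 9*((-14*P + b*b) - 3) = 9*((-14*P + b²) - 3) = 9*((b² - 14*P) - 3) = 9*(-3 + b² - 14*P) = -27 - 126*P + 9*b²)
H(u) = -27 + u² - 126*u + 9*(6 + u)²/(-1 + u)² (H(u) = u*u + (-27 - 126*u + 9*((u + 6)/(u - 1))²) = u² + (-27 - 126*u + 9*((6 + u)/(-1 + u))²) = u² + (-27 - 126*u + 9*((6 + u)²/(-1 + u)²)) = u² + (-27 - 126*u + 9*(6 + u)²/(-1 + u)²) = -27 + u² - 126*u + 9*(6 + u)²/(-1 + u)²)
√(m + H(-74)) = √(-26868 + (-27 + (-74)² - 126*(-74) + 9*(6 - 74)²/(-1 - 74)²)) = √(-26868 + (-27 + 5476 + 9324 + 9*(-68)²/(-75)²)) = √(-26868 + (-27 + 5476 + 9324 + 9*(1/5625)*4624)) = √(-26868 + (-27 + 5476 + 9324 + 4624/625)) = √(-26868 + 9237749/625) = √(-7554751/625) = I*√7554751/25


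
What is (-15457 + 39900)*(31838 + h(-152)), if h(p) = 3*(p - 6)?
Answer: 766630252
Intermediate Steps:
h(p) = -18 + 3*p (h(p) = 3*(-6 + p) = -18 + 3*p)
(-15457 + 39900)*(31838 + h(-152)) = (-15457 + 39900)*(31838 + (-18 + 3*(-152))) = 24443*(31838 + (-18 - 456)) = 24443*(31838 - 474) = 24443*31364 = 766630252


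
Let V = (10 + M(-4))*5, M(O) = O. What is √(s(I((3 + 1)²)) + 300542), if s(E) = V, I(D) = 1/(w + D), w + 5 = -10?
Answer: 2*√75143 ≈ 548.24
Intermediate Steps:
w = -15 (w = -5 - 10 = -15)
V = 30 (V = (10 - 4)*5 = 6*5 = 30)
I(D) = 1/(-15 + D)
s(E) = 30
√(s(I((3 + 1)²)) + 300542) = √(30 + 300542) = √300572 = 2*√75143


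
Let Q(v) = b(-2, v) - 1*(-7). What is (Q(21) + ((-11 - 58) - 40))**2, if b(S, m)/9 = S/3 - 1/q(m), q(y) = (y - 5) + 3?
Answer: 4247721/361 ≈ 11767.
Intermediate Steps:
q(y) = -2 + y (q(y) = (-5 + y) + 3 = -2 + y)
b(S, m) = -9/(-2 + m) + 3*S (b(S, m) = 9*(S/3 - 1/(-2 + m)) = 9*(-1/(-2 + m) + S/3) = -9/(-2 + m) + 3*S)
Q(v) = 7 + 3*(1 - 2*v)/(-2 + v) (Q(v) = 3*(-3 - 2*(-2 + v))/(-2 + v) - 1*(-7) = 3*(-3 + (4 - 2*v))/(-2 + v) + 7 = 3*(1 - 2*v)/(-2 + v) + 7 = 7 + 3*(1 - 2*v)/(-2 + v))
(Q(21) + ((-11 - 58) - 40))**2 = ((-11 + 21)/(-2 + 21) + ((-11 - 58) - 40))**2 = (10/19 + (-69 - 40))**2 = ((1/19)*10 - 109)**2 = (10/19 - 109)**2 = (-2061/19)**2 = 4247721/361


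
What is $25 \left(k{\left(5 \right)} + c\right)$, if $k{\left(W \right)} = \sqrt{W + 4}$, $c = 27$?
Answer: $750$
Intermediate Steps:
$k{\left(W \right)} = \sqrt{4 + W}$
$25 \left(k{\left(5 \right)} + c\right) = 25 \left(\sqrt{4 + 5} + 27\right) = 25 \left(\sqrt{9} + 27\right) = 25 \left(3 + 27\right) = 25 \cdot 30 = 750$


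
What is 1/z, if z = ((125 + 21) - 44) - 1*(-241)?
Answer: 1/343 ≈ 0.0029155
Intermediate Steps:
z = 343 (z = (146 - 44) + 241 = 102 + 241 = 343)
1/z = 1/343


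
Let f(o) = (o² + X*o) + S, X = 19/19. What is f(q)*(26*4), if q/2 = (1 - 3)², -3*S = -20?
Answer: 24544/3 ≈ 8181.3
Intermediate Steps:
S = 20/3 (S = -⅓*(-20) = 20/3 ≈ 6.6667)
X = 1 (X = 19*(1/19) = 1)
q = 8 (q = 2*(1 - 3)² = 2*(-2)² = 2*4 = 8)
f(o) = 20/3 + o + o² (f(o) = (o² + 1*o) + 20/3 = (o² + o) + 20/3 = (o + o²) + 20/3 = 20/3 + o + o²)
f(q)*(26*4) = (20/3 + 8 + 8²)*(26*4) = (20/3 + 8 + 64)*104 = (236/3)*104 = 24544/3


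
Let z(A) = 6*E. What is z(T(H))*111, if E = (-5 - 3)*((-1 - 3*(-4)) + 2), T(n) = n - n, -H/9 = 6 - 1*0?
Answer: -69264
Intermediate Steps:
H = -54 (H = -9*(6 - 1*0) = -9*(6 + 0) = -9*6 = -54)
T(n) = 0
E = -104 (E = -8*((-1 + 12) + 2) = -8*(11 + 2) = -8*13 = -104)
z(A) = -624 (z(A) = 6*(-104) = -624)
z(T(H))*111 = -624*111 = -69264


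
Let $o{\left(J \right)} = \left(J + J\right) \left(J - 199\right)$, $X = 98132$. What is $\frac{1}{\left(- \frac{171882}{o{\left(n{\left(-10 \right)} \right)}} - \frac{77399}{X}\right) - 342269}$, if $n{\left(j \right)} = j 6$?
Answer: $- \frac{31770235}{10874167320354} \approx -2.9216 \cdot 10^{-6}$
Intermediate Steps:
$n{\left(j \right)} = 6 j$
$o{\left(J \right)} = 2 J \left(-199 + J\right)$
$\frac{1}{\left(- \frac{171882}{o{\left(n{\left(-10 \right)} \right)}} - \frac{77399}{X}\right) - 342269} = \frac{1}{\left(- \frac{171882}{2 \cdot 6 \left(-10\right) \left(-199 + 6 \left(-10\right)\right)} - \frac{77399}{98132}\right) - 342269} = \frac{1}{\left(- \frac{171882}{2 \left(-60\right) \left(-199 - 60\right)} - \frac{77399}{98132}\right) - 342269} = \frac{1}{\left(- \frac{171882}{2 \left(-60\right) \left(-259\right)} - \frac{77399}{98132}\right) - 342269} = \frac{1}{\left(- \frac{171882}{31080} - \frac{77399}{98132}\right) - 342269} = \frac{1}{\left(\left(-171882\right) \frac{1}{31080} - \frac{77399}{98132}\right) - 342269} = \frac{1}{\left(- \frac{28647}{5180} - \frac{77399}{98132}\right) - 342269} = \frac{1}{- \frac{200757139}{31770235} - 342269} = \frac{1}{- \frac{10874167320354}{31770235}} = - \frac{31770235}{10874167320354}$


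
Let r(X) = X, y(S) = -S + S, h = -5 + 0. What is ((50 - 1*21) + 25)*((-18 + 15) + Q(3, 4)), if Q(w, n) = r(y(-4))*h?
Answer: -162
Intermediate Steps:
h = -5
y(S) = 0
Q(w, n) = 0 (Q(w, n) = 0*(-5) = 0)
((50 - 1*21) + 25)*((-18 + 15) + Q(3, 4)) = ((50 - 1*21) + 25)*((-18 + 15) + 0) = ((50 - 21) + 25)*(-3 + 0) = (29 + 25)*(-3) = 54*(-3) = -162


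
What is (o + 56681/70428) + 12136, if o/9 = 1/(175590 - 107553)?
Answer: 19385349202915/1597236612 ≈ 12137.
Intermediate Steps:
o = 3/22679 (o = 9/(175590 - 107553) = 9/68037 = 9*(1/68037) = 3/22679 ≈ 0.00013228)
(o + 56681/70428) + 12136 = (3/22679 + 56681/70428) + 12136 = 1285679683/1597236612 + 12136 = 19385349202915/1597236612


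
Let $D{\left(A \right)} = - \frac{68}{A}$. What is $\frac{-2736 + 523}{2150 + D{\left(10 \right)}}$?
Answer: $- \frac{11065}{10716} \approx -1.0326$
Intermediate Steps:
$\frac{-2736 + 523}{2150 + D{\left(10 \right)}} = \frac{-2736 + 523}{2150 - \frac{68}{10}} = - \frac{2213}{2150 - \frac{34}{5}} = - \frac{2213}{\frac{10716}{5}} = \left(-2213\right) \frac{5}{10716} = - \frac{11065}{10716}$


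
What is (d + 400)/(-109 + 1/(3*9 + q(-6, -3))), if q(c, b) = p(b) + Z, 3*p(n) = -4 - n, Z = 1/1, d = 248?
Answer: -13446/2261 ≈ -5.9469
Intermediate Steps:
Z = 1
p(n) = -4/3 - n/3 (p(n) = (-4 - n)/3 = -4/3 - n/3)
q(c, b) = -⅓ - b/3 (q(c, b) = (-4/3 - b/3) + 1 = -⅓ - b/3)
(d + 400)/(-109 + 1/(3*9 + q(-6, -3))) = (248 + 400)/(-109 + 1/(3*9 + (-⅓ - ⅓*(-3)))) = 648/(-109 + 1/(27 + (-⅓ + 1))) = 648/(-109 + 1/(27 + ⅔)) = 648/(-109 + 1/(83/3)) = 648/(-109 + 3/83) = 648/(-9044/83) = 648*(-83/9044) = -13446/2261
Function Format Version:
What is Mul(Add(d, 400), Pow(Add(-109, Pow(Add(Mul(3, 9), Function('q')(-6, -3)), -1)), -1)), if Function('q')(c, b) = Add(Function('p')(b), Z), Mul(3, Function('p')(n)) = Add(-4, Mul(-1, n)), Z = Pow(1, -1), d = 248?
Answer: Rational(-13446, 2261) ≈ -5.9469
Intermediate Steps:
Z = 1
Function('p')(n) = Add(Rational(-4, 3), Mul(Rational(-1, 3), n)) (Function('p')(n) = Mul(Rational(1, 3), Add(-4, Mul(-1, n))) = Add(Rational(-4, 3), Mul(Rational(-1, 3), n)))
Function('q')(c, b) = Add(Rational(-1, 3), Mul(Rational(-1, 3), b)) (Function('q')(c, b) = Add(Add(Rational(-4, 3), Mul(Rational(-1, 3), b)), 1) = Add(Rational(-1, 3), Mul(Rational(-1, 3), b)))
Mul(Add(d, 400), Pow(Add(-109, Pow(Add(Mul(3, 9), Function('q')(-6, -3)), -1)), -1)) = Mul(Add(248, 400), Pow(Add(-109, Pow(Add(Mul(3, 9), Add(Rational(-1, 3), Mul(Rational(-1, 3), -3))), -1)), -1)) = Mul(648, Pow(Add(-109, Pow(Add(27, Add(Rational(-1, 3), 1)), -1)), -1)) = Mul(648, Pow(Add(-109, Pow(Add(27, Rational(2, 3)), -1)), -1)) = Mul(648, Pow(Add(-109, Pow(Rational(83, 3), -1)), -1)) = Mul(648, Pow(Add(-109, Rational(3, 83)), -1)) = Mul(648, Pow(Rational(-9044, 83), -1)) = Mul(648, Rational(-83, 9044)) = Rational(-13446, 2261)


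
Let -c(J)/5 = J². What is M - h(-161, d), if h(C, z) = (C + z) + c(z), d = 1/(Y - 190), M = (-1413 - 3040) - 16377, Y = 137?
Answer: -58059163/2809 ≈ -20669.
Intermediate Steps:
c(J) = -5*J²
M = -20830 (M = -4453 - 16377 = -20830)
d = -1/53 (d = 1/(137 - 190) = 1/(-53) = -1/53 ≈ -0.018868)
h(C, z) = C + z - 5*z² (h(C, z) = (C + z) - 5*z² = C + z - 5*z²)
M - h(-161, d) = -20830 - (-161 - 1/53 - 5*(-1/53)²) = -20830 - (-161 - 1/53 - 5*1/2809) = -20830 - (-161 - 1/53 - 5/2809) = -20830 - 1*(-452307/2809) = -20830 + 452307/2809 = -58059163/2809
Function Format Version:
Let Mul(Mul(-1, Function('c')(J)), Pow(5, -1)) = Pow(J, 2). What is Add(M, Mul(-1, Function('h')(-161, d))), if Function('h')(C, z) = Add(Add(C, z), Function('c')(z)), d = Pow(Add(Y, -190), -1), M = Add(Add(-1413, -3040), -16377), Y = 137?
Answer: Rational(-58059163, 2809) ≈ -20669.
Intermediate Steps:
Function('c')(J) = Mul(-5, Pow(J, 2))
M = -20830 (M = Add(-4453, -16377) = -20830)
d = Rational(-1, 53) (d = Pow(Add(137, -190), -1) = Pow(-53, -1) = Rational(-1, 53) ≈ -0.018868)
Function('h')(C, z) = Add(C, z, Mul(-5, Pow(z, 2))) (Function('h')(C, z) = Add(Add(C, z), Mul(-5, Pow(z, 2))) = Add(C, z, Mul(-5, Pow(z, 2))))
Add(M, Mul(-1, Function('h')(-161, d))) = Add(-20830, Mul(-1, Add(-161, Rational(-1, 53), Mul(-5, Pow(Rational(-1, 53), 2))))) = Add(-20830, Mul(-1, Add(-161, Rational(-1, 53), Mul(-5, Rational(1, 2809))))) = Add(-20830, Mul(-1, Add(-161, Rational(-1, 53), Rational(-5, 2809)))) = Add(-20830, Mul(-1, Rational(-452307, 2809))) = Add(-20830, Rational(452307, 2809)) = Rational(-58059163, 2809)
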